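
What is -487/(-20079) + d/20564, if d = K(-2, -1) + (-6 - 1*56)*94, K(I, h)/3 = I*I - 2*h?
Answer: -549713/2128374 ≈ -0.25828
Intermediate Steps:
K(I, h) = -6*h + 3*I² (K(I, h) = 3*(I*I - 2*h) = 3*(I² - 2*h) = -6*h + 3*I²)
d = -5810 (d = (-6*(-1) + 3*(-2)²) + (-6 - 1*56)*94 = (6 + 3*4) + (-6 - 56)*94 = (6 + 12) - 62*94 = 18 - 5828 = -5810)
-487/(-20079) + d/20564 = -487/(-20079) - 5810/20564 = -487*(-1/20079) - 5810*1/20564 = 487/20079 - 2905/10282 = -549713/2128374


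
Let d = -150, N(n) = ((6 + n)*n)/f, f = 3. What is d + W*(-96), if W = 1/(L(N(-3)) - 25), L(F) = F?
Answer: -1026/7 ≈ -146.57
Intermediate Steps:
N(n) = n*(6 + n)/3 (N(n) = ((6 + n)*n)/3 = (n*(6 + n))*(⅓) = n*(6 + n)/3)
W = -1/28 (W = 1/((⅓)*(-3)*(6 - 3) - 25) = 1/((⅓)*(-3)*3 - 25) = 1/(-3 - 25) = 1/(-28) = -1/28 ≈ -0.035714)
d + W*(-96) = -150 - 1/28*(-96) = -150 + 24/7 = -1026/7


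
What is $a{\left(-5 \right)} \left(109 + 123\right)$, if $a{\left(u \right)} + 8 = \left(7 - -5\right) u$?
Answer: $-15776$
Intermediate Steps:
$a{\left(u \right)} = -8 + 12 u$ ($a{\left(u \right)} = -8 + \left(7 - -5\right) u = -8 + \left(7 + 5\right) u = -8 + 12 u$)
$a{\left(-5 \right)} \left(109 + 123\right) = \left(-8 + 12 \left(-5\right)\right) \left(109 + 123\right) = \left(-8 - 60\right) 232 = \left(-68\right) 232 = -15776$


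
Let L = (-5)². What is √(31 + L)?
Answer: 2*√14 ≈ 7.4833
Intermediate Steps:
L = 25
√(31 + L) = √(31 + 25) = √56 = 2*√14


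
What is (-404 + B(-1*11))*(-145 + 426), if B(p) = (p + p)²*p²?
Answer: 16342960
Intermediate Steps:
B(p) = 4*p⁴ (B(p) = (2*p)²*p² = (4*p²)*p² = 4*p⁴)
(-404 + B(-1*11))*(-145 + 426) = (-404 + 4*(-1*11)⁴)*(-145 + 426) = (-404 + 4*(-11)⁴)*281 = (-404 + 4*14641)*281 = (-404 + 58564)*281 = 58160*281 = 16342960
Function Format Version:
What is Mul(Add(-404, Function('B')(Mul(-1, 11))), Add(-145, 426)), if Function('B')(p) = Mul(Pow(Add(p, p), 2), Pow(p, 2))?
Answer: 16342960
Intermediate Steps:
Function('B')(p) = Mul(4, Pow(p, 4)) (Function('B')(p) = Mul(Pow(Mul(2, p), 2), Pow(p, 2)) = Mul(Mul(4, Pow(p, 2)), Pow(p, 2)) = Mul(4, Pow(p, 4)))
Mul(Add(-404, Function('B')(Mul(-1, 11))), Add(-145, 426)) = Mul(Add(-404, Mul(4, Pow(Mul(-1, 11), 4))), Add(-145, 426)) = Mul(Add(-404, Mul(4, Pow(-11, 4))), 281) = Mul(Add(-404, Mul(4, 14641)), 281) = Mul(Add(-404, 58564), 281) = Mul(58160, 281) = 16342960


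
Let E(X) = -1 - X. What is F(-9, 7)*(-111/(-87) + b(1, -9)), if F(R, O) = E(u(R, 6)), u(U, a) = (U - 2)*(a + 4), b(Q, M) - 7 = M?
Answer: -2289/29 ≈ -78.931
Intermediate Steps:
b(Q, M) = 7 + M
u(U, a) = (-2 + U)*(4 + a)
F(R, O) = 19 - 10*R (F(R, O) = -1 - (-8 - 2*6 + 4*R + R*6) = -1 - (-8 - 12 + 4*R + 6*R) = -1 - (-20 + 10*R) = -1 + (20 - 10*R) = 19 - 10*R)
F(-9, 7)*(-111/(-87) + b(1, -9)) = (19 - 10*(-9))*(-111/(-87) + (7 - 9)) = (19 + 90)*(-111*(-1/87) - 2) = 109*(37/29 - 2) = 109*(-21/29) = -2289/29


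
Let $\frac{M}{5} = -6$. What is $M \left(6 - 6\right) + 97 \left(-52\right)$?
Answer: $-5044$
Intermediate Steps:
$M = -30$ ($M = 5 \left(-6\right) = -30$)
$M \left(6 - 6\right) + 97 \left(-52\right) = - 30 \left(6 - 6\right) + 97 \left(-52\right) = \left(-30\right) 0 - 5044 = 0 - 5044 = -5044$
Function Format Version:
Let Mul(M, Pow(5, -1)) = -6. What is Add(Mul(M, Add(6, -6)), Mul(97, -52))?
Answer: -5044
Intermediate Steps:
M = -30 (M = Mul(5, -6) = -30)
Add(Mul(M, Add(6, -6)), Mul(97, -52)) = Add(Mul(-30, Add(6, -6)), Mul(97, -52)) = Add(Mul(-30, 0), -5044) = Add(0, -5044) = -5044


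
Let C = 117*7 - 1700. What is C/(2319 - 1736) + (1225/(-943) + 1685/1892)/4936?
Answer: -705366744221/466749482848 ≈ -1.5112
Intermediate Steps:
C = -881 (C = 819 - 1700 = -881)
C/(2319 - 1736) + (1225/(-943) + 1685/1892)/4936 = -881/(2319 - 1736) + (1225/(-943) + 1685/1892)/4936 = -881/583 + (1225*(-1/943) + 1685*(1/1892))*(1/4936) = -881*1/583 + (-1225/943 + 1685/1892)*(1/4936) = -881/583 - 728745/1784156*1/4936 = -881/583 - 728745/8806594016 = -705366744221/466749482848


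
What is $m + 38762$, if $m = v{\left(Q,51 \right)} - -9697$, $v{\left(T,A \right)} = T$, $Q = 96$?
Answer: $48555$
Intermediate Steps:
$m = 9793$ ($m = 96 - -9697 = 96 + 9697 = 9793$)
$m + 38762 = 9793 + 38762 = 48555$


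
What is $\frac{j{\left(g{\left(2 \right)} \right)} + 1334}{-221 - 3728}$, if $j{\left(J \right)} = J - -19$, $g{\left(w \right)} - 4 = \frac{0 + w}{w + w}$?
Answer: $- \frac{2715}{7898} \approx -0.34376$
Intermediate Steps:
$g{\left(w \right)} = \frac{9}{2}$ ($g{\left(w \right)} = 4 + \frac{0 + w}{w + w} = 4 + \frac{w}{2 w} = 4 + w \frac{1}{2 w} = 4 + \frac{1}{2} = \frac{9}{2}$)
$j{\left(J \right)} = 19 + J$ ($j{\left(J \right)} = J + 19 = 19 + J$)
$\frac{j{\left(g{\left(2 \right)} \right)} + 1334}{-221 - 3728} = \frac{\left(19 + \frac{9}{2}\right) + 1334}{-221 - 3728} = \frac{\frac{47}{2} + 1334}{-3949} = \frac{2715}{2} \left(- \frac{1}{3949}\right) = - \frac{2715}{7898}$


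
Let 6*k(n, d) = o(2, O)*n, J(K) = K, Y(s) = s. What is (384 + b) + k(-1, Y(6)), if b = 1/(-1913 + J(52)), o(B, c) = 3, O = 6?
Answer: 1427385/3722 ≈ 383.50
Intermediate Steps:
k(n, d) = n/2 (k(n, d) = (3*n)/6 = n/2)
b = -1/1861 (b = 1/(-1913 + 52) = 1/(-1861) = -1/1861 ≈ -0.00053735)
(384 + b) + k(-1, Y(6)) = (384 - 1/1861) + (½)*(-1) = 714623/1861 - ½ = 1427385/3722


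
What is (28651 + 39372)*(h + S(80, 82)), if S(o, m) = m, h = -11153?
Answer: -753082633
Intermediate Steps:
(28651 + 39372)*(h + S(80, 82)) = (28651 + 39372)*(-11153 + 82) = 68023*(-11071) = -753082633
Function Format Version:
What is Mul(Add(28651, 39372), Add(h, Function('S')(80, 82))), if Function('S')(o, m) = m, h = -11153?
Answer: -753082633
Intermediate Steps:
Mul(Add(28651, 39372), Add(h, Function('S')(80, 82))) = Mul(Add(28651, 39372), Add(-11153, 82)) = Mul(68023, -11071) = -753082633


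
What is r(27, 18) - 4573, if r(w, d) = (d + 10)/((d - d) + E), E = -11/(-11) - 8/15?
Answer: -4513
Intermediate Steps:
E = 7/15 (E = -11*(-1/11) - 8*1/15 = 1 - 8/15 = 7/15 ≈ 0.46667)
r(w, d) = 150/7 + 15*d/7 (r(w, d) = (d + 10)/((d - d) + 7/15) = (10 + d)/(0 + 7/15) = (10 + d)/(7/15) = (10 + d)*(15/7) = 150/7 + 15*d/7)
r(27, 18) - 4573 = (150/7 + (15/7)*18) - 4573 = (150/7 + 270/7) - 4573 = 60 - 4573 = -4513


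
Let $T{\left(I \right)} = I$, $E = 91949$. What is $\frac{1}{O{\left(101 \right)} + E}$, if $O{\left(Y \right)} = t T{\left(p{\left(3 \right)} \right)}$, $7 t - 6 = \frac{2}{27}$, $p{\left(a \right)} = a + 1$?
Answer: $\frac{189}{17379017} \approx 1.0875 \cdot 10^{-5}$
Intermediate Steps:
$p{\left(a \right)} = 1 + a$
$t = \frac{164}{189}$ ($t = \frac{6}{7} + \frac{2 \cdot \frac{1}{27}}{7} = \frac{6}{7} + \frac{1}{7} \cdot \frac{2}{27} = \frac{6}{7} + \frac{2}{189} = \frac{164}{189} \approx 0.86772$)
$O{\left(Y \right)} = \frac{656}{189}$ ($O{\left(Y \right)} = \frac{164 \left(1 + 3\right)}{189} = \frac{164}{189} \cdot 4 = \frac{656}{189}$)
$\frac{1}{O{\left(101 \right)} + E} = \frac{1}{\frac{656}{189} + 91949} = \frac{1}{\frac{17379017}{189}} = \frac{189}{17379017}$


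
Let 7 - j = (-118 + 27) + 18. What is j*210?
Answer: 16800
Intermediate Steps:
j = 80 (j = 7 - ((-118 + 27) + 18) = 7 - (-91 + 18) = 7 - 1*(-73) = 7 + 73 = 80)
j*210 = 80*210 = 16800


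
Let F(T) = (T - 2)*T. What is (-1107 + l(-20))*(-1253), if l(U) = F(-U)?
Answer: 935991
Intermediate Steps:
F(T) = T*(-2 + T) (F(T) = (-2 + T)*T = T*(-2 + T))
l(U) = -U*(-2 - U) (l(U) = (-U)*(-2 - U) = -U*(-2 - U))
(-1107 + l(-20))*(-1253) = (-1107 - 20*(2 - 20))*(-1253) = (-1107 - 20*(-18))*(-1253) = (-1107 + 360)*(-1253) = -747*(-1253) = 935991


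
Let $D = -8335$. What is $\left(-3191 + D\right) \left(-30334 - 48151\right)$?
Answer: $904618110$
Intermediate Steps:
$\left(-3191 + D\right) \left(-30334 - 48151\right) = \left(-3191 - 8335\right) \left(-30334 - 48151\right) = \left(-11526\right) \left(-78485\right) = 904618110$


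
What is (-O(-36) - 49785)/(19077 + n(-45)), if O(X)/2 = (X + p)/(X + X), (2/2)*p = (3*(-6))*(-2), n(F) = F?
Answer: -16595/6344 ≈ -2.6159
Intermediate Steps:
p = 36 (p = (3*(-6))*(-2) = -18*(-2) = 36)
O(X) = (36 + X)/X (O(X) = 2*((X + 36)/(X + X)) = 2*((36 + X)/((2*X))) = 2*((36 + X)*(1/(2*X))) = 2*((36 + X)/(2*X)) = (36 + X)/X)
(-O(-36) - 49785)/(19077 + n(-45)) = (-(36 - 36)/(-36) - 49785)/(19077 - 45) = (-(-1)*0/36 - 49785)/19032 = (-1*0 - 49785)*(1/19032) = (0 - 49785)*(1/19032) = -49785*1/19032 = -16595/6344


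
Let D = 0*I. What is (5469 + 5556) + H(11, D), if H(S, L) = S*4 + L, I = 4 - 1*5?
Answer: 11069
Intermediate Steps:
I = -1 (I = 4 - 5 = -1)
D = 0 (D = 0*(-1) = 0)
H(S, L) = L + 4*S (H(S, L) = 4*S + L = L + 4*S)
(5469 + 5556) + H(11, D) = (5469 + 5556) + (0 + 4*11) = 11025 + (0 + 44) = 11025 + 44 = 11069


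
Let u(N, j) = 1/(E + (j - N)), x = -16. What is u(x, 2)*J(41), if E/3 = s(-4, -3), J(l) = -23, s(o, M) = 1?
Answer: -23/21 ≈ -1.0952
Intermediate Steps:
E = 3 (E = 3*1 = 3)
u(N, j) = 1/(3 + j - N) (u(N, j) = 1/(3 + (j - N)) = 1/(3 + j - N))
u(x, 2)*J(41) = -23/(3 + 2 - 1*(-16)) = -23/(3 + 2 + 16) = -23/21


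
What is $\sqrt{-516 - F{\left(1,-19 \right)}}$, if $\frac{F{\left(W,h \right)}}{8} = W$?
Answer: $2 i \sqrt{131} \approx 22.891 i$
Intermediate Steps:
$F{\left(W,h \right)} = 8 W$
$\sqrt{-516 - F{\left(1,-19 \right)}} = \sqrt{-516 - 8 \cdot 1} = \sqrt{-516 - 8} = \sqrt{-524} = 2 i \sqrt{131}$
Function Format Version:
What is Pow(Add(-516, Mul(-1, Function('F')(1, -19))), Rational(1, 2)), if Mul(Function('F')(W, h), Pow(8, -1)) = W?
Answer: Mul(2, I, Pow(131, Rational(1, 2))) ≈ Mul(22.891, I)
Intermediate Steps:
Function('F')(W, h) = Mul(8, W)
Pow(Add(-516, Mul(-1, Function('F')(1, -19))), Rational(1, 2)) = Pow(Add(-516, Mul(-1, Mul(8, 1))), Rational(1, 2)) = Pow(Add(-516, Mul(-1, 8)), Rational(1, 2)) = Pow(Add(-516, -8), Rational(1, 2)) = Pow(-524, Rational(1, 2)) = Mul(2, I, Pow(131, Rational(1, 2)))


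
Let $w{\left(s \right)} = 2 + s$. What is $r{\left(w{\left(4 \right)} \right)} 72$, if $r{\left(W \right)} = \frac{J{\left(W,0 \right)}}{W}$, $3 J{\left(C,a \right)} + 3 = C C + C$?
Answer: $156$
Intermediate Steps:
$J{\left(C,a \right)} = -1 + \frac{C}{3} + \frac{C^{2}}{3}$ ($J{\left(C,a \right)} = -1 + \frac{C C + C}{3} = -1 + \frac{C^{2} + C}{3} = -1 + \frac{C + C^{2}}{3} = -1 + \left(\frac{C}{3} + \frac{C^{2}}{3}\right) = -1 + \frac{C}{3} + \frac{C^{2}}{3}$)
$r{\left(W \right)} = \frac{-1 + \frac{W}{3} + \frac{W^{2}}{3}}{W}$
$r{\left(w{\left(4 \right)} \right)} 72 = \frac{-3 + \left(2 + 4\right) + \left(2 + 4\right)^{2}}{3 \left(2 + 4\right)} 72 = \frac{-3 + 6 + 6^{2}}{3 \cdot 6} \cdot 72 = \frac{1}{3} \cdot \frac{1}{6} \left(-3 + 6 + 36\right) 72 = \frac{1}{3} \cdot \frac{1}{6} \cdot 39 \cdot 72 = \frac{13}{6} \cdot 72 = 156$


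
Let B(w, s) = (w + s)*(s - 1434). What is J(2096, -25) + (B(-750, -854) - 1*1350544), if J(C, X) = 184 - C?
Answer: 2317496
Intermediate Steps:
B(w, s) = (-1434 + s)*(s + w) (B(w, s) = (s + w)*(-1434 + s) = (-1434 + s)*(s + w))
J(2096, -25) + (B(-750, -854) - 1*1350544) = (184 - 1*2096) + (((-854)**2 - 1434*(-854) - 1434*(-750) - 854*(-750)) - 1*1350544) = (184 - 2096) + ((729316 + 1224636 + 1075500 + 640500) - 1350544) = -1912 + (3669952 - 1350544) = -1912 + 2319408 = 2317496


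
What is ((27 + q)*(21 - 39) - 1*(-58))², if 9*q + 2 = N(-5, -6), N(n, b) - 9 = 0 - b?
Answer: 206116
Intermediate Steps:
N(n, b) = 9 - b (N(n, b) = 9 + (0 - b) = 9 - b)
q = 13/9 (q = -2/9 + (9 - 1*(-6))/9 = -2/9 + (9 + 6)/9 = -2/9 + (⅑)*15 = -2/9 + 5/3 = 13/9 ≈ 1.4444)
((27 + q)*(21 - 39) - 1*(-58))² = ((27 + 13/9)*(21 - 39) - 1*(-58))² = ((256/9)*(-18) + 58)² = (-512 + 58)² = (-454)² = 206116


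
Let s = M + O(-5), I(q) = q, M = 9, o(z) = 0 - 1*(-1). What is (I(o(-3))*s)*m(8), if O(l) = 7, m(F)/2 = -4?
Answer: -128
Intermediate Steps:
o(z) = 1 (o(z) = 0 + 1 = 1)
m(F) = -8 (m(F) = 2*(-4) = -8)
s = 16 (s = 9 + 7 = 16)
(I(o(-3))*s)*m(8) = (1*16)*(-8) = 16*(-8) = -128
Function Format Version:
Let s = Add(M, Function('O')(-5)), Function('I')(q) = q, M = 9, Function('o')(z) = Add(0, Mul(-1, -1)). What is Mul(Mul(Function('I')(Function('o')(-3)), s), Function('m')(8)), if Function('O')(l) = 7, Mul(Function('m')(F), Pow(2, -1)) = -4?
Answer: -128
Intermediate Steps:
Function('o')(z) = 1 (Function('o')(z) = Add(0, 1) = 1)
Function('m')(F) = -8 (Function('m')(F) = Mul(2, -4) = -8)
s = 16 (s = Add(9, 7) = 16)
Mul(Mul(Function('I')(Function('o')(-3)), s), Function('m')(8)) = Mul(Mul(1, 16), -8) = Mul(16, -8) = -128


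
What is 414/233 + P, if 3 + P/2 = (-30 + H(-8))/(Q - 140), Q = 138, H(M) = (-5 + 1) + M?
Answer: 8802/233 ≈ 37.777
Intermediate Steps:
H(M) = -4 + M
P = 36 (P = -6 + 2*((-30 + (-4 - 8))/(138 - 140)) = -6 + 2*((-30 - 12)/(-2)) = -6 + 2*(-42*(-1/2)) = -6 + 2*21 = -6 + 42 = 36)
414/233 + P = 414/233 + 36 = 8802/233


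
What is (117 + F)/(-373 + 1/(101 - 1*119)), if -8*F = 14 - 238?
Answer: -522/1343 ≈ -0.38868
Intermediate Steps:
F = 28 (F = -(14 - 238)/8 = -⅛*(-224) = 28)
(117 + F)/(-373 + 1/(101 - 1*119)) = (117 + 28)/(-373 + 1/(101 - 1*119)) = 145/(-373 + 1/(101 - 119)) = 145/(-373 + 1/(-18)) = 145/(-373 - 1/18) = 145/(-6715/18) = 145*(-18/6715) = -522/1343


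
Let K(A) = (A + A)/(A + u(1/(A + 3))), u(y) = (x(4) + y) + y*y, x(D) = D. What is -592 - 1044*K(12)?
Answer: -243071/113 ≈ -2151.1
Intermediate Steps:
u(y) = 4 + y + y**2 (u(y) = (4 + y) + y*y = (4 + y) + y**2 = 4 + y + y**2)
K(A) = 2*A/(4 + A + 1/(3 + A) + (3 + A)**(-2)) (K(A) = (A + A)/(A + (4 + 1/(A + 3) + (1/(A + 3))**2)) = (2*A)/(A + (4 + 1/(3 + A) + (1/(3 + A))**2)) = (2*A)/(A + (4 + 1/(3 + A) + (3 + A)**(-2))) = (2*A)/(4 + A + 1/(3 + A) + (3 + A)**(-2)) = 2*A/(4 + A + 1/(3 + A) + (3 + A)**(-2)))
-592 - 1044*K(12) = -592 - 2088*12*(9 + 12**2 + 6*12)/(40 + 12**3 + 10*12**2 + 34*12) = -592 - 2088*12*(9 + 144 + 72)/(40 + 1728 + 10*144 + 408) = -592 - 2088*12*225/(40 + 1728 + 1440 + 408) = -592 - 2088*12*225/3616 = -592 - 1044*675/452 = -592 - 176175/113 = -243071/113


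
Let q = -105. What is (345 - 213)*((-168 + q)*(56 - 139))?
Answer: 2990988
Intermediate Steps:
(345 - 213)*((-168 + q)*(56 - 139)) = (345 - 213)*((-168 - 105)*(56 - 139)) = 132*(-273*(-83)) = 132*22659 = 2990988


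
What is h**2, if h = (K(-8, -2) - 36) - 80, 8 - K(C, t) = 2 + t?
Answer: 11664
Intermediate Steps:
K(C, t) = 6 - t (K(C, t) = 8 - (2 + t) = 8 + (-2 - t) = 6 - t)
h = -108 (h = ((6 - 1*(-2)) - 36) - 80 = ((6 + 2) - 36) - 80 = (8 - 36) - 80 = -28 - 80 = -108)
h**2 = (-108)**2 = 11664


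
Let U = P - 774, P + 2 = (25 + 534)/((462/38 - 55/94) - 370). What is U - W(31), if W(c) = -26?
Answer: -481111624/640151 ≈ -751.56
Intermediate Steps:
P = -2278676/640151 (P = -2 + (25 + 534)/((462/38 - 55/94) - 370) = -2 + 559/((462*(1/38) - 55*1/94) - 370) = -2 + 559/((231/19 - 55/94) - 370) = -2 + 559/(20669/1786 - 370) = -2 + 559/(-640151/1786) = -2 + 559*(-1786/640151) = -2 - 998374/640151 = -2278676/640151 ≈ -3.5596)
U = -497755550/640151 (U = -2278676/640151 - 774 = -497755550/640151 ≈ -777.56)
U - W(31) = -497755550/640151 - 1*(-26) = -497755550/640151 + 26 = -481111624/640151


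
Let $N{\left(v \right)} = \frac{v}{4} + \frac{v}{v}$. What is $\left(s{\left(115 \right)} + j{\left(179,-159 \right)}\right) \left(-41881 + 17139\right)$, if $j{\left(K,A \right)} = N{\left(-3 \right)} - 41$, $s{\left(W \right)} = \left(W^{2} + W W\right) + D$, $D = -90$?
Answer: $- \frac{1302381767}{2} \approx -6.5119 \cdot 10^{8}$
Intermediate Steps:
$N{\left(v \right)} = 1 + \frac{v}{4}$ ($N{\left(v \right)} = v \frac{1}{4} + 1 = \frac{v}{4} + 1 = 1 + \frac{v}{4}$)
$s{\left(W \right)} = -90 + 2 W^{2}$ ($s{\left(W \right)} = \left(W^{2} + W W\right) - 90 = \left(W^{2} + W^{2}\right) - 90 = 2 W^{2} - 90 = -90 + 2 W^{2}$)
$j{\left(K,A \right)} = - \frac{163}{4}$ ($j{\left(K,A \right)} = \left(1 + \frac{1}{4} \left(-3\right)\right) - 41 = \left(1 - \frac{3}{4}\right) - 41 = \frac{1}{4} - 41 = - \frac{163}{4}$)
$\left(s{\left(115 \right)} + j{\left(179,-159 \right)}\right) \left(-41881 + 17139\right) = \left(\left(-90 + 2 \cdot 115^{2}\right) - \frac{163}{4}\right) \left(-41881 + 17139\right) = \left(\left(-90 + 2 \cdot 13225\right) - \frac{163}{4}\right) \left(-24742\right) = \left(\left(-90 + 26450\right) - \frac{163}{4}\right) \left(-24742\right) = \left(26360 - \frac{163}{4}\right) \left(-24742\right) = \frac{105277}{4} \left(-24742\right) = - \frac{1302381767}{2}$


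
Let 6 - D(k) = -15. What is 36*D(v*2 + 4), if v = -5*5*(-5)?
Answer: 756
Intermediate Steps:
v = 125 (v = -25*(-5) = 125)
D(k) = 21 (D(k) = 6 - 1*(-15) = 6 + 15 = 21)
36*D(v*2 + 4) = 36*21 = 756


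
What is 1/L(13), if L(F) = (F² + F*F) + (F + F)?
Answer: 1/364 ≈ 0.0027473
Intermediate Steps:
L(F) = 2*F + 2*F² (L(F) = (F² + F²) + 2*F = 2*F² + 2*F = 2*F + 2*F²)
1/L(13) = 1/(2*13*(1 + 13)) = 1/(2*13*14) = 1/364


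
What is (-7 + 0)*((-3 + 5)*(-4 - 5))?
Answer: 126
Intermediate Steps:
(-7 + 0)*((-3 + 5)*(-4 - 5)) = -14*(-9) = -7*(-18) = 126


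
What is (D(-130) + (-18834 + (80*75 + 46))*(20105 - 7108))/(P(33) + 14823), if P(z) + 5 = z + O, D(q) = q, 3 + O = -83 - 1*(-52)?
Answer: -55401922/4939 ≈ -11217.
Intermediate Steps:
O = -34 (O = -3 + (-83 - 1*(-52)) = -3 + (-83 + 52) = -3 - 31 = -34)
P(z) = -39 + z (P(z) = -5 + (z - 34) = -5 + (-34 + z) = -39 + z)
(D(-130) + (-18834 + (80*75 + 46))*(20105 - 7108))/(P(33) + 14823) = (-130 + (-18834 + (80*75 + 46))*(20105 - 7108))/((-39 + 33) + 14823) = (-130 + (-18834 + (6000 + 46))*12997)/(-6 + 14823) = (-130 + (-18834 + 6046)*12997)/14817 = (-130 - 12788*12997)*(1/14817) = (-130 - 166205636)*(1/14817) = -166205766*1/14817 = -55401922/4939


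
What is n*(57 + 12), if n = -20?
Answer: -1380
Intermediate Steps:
n*(57 + 12) = -20*(57 + 12) = -20*69 = -1380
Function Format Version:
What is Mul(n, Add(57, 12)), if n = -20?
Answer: -1380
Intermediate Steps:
Mul(n, Add(57, 12)) = Mul(-20, Add(57, 12)) = Mul(-20, 69) = -1380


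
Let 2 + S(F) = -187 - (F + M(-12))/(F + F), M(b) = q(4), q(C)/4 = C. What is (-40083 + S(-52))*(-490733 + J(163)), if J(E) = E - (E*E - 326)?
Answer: 541145072853/26 ≈ 2.0813e+10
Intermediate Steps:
q(C) = 4*C
M(b) = 16 (M(b) = 4*4 = 16)
J(E) = 326 + E - E² (J(E) = E - (E² - 326) = E - (-326 + E²) = E + (326 - E²) = 326 + E - E²)
S(F) = -189 - (16 + F)/(2*F) (S(F) = -2 + (-187 - (F + 16)/(F + F)) = -2 + (-187 - (16 + F)/(2*F)) = -189 - (16 + F)/(2*F))
(-40083 + S(-52))*(-490733 + J(163)) = (-40083 + (-379/2 - 8/(-52)))*(-490733 + (326 + 163 - 1*163²)) = (-40083 + (-379/2 - 8*(-1/52)))*(-490733 + (326 + 163 - 1*26569)) = (-40083 + (-379/2 + 2/13))*(-490733 + (326 + 163 - 26569)) = (-40083 - 4923/26)*(-490733 - 26080) = -1047081/26*(-516813) = 541145072853/26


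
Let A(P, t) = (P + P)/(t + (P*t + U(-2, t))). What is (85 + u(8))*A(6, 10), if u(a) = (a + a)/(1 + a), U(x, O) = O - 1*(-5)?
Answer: 3124/255 ≈ 12.251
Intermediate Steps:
U(x, O) = 5 + O (U(x, O) = O + 5 = 5 + O)
u(a) = 2*a/(1 + a) (u(a) = (2*a)/(1 + a) = 2*a/(1 + a))
A(P, t) = 2*P/(5 + 2*t + P*t) (A(P, t) = (P + P)/(t + (P*t + (5 + t))) = (2*P)/(t + (5 + t + P*t)) = (2*P)/(5 + 2*t + P*t) = 2*P/(5 + 2*t + P*t))
(85 + u(8))*A(6, 10) = (85 + 2*8/(1 + 8))*(2*6/(5 + 2*10 + 6*10)) = (85 + 2*8/9)*(2*6/(5 + 20 + 60)) = (85 + 2*8*(⅑))*(2*6/85) = (85 + 16/9)*(2*6*(1/85)) = (781/9)*(12/85) = 3124/255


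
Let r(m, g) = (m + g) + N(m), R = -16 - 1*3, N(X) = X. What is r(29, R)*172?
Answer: 6708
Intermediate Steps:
R = -19 (R = -16 - 3 = -19)
r(m, g) = g + 2*m (r(m, g) = (m + g) + m = (g + m) + m = g + 2*m)
r(29, R)*172 = (-19 + 2*29)*172 = (-19 + 58)*172 = 39*172 = 6708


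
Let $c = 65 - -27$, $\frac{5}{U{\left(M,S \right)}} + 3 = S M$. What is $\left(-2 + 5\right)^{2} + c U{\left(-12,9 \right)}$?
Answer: $\frac{539}{111} \approx 4.8559$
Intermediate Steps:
$U{\left(M,S \right)} = \frac{5}{-3 + M S}$ ($U{\left(M,S \right)} = \frac{5}{-3 + S M} = \frac{5}{-3 + M S}$)
$c = 92$ ($c = 65 + 27 = 92$)
$\left(-2 + 5\right)^{2} + c U{\left(-12,9 \right)} = \left(-2 + 5\right)^{2} + 92 \frac{5}{-3 - 108} = 3^{2} + 92 \frac{5}{-3 - 108} = 9 + 92 \frac{5}{-111} = 9 + 92 \cdot 5 \left(- \frac{1}{111}\right) = 9 + 92 \left(- \frac{5}{111}\right) = 9 - \frac{460}{111} = \frac{539}{111}$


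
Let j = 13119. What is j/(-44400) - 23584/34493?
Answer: -499881089/510496400 ≈ -0.97921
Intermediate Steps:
j/(-44400) - 23584/34493 = 13119/(-44400) - 23584/34493 = 13119*(-1/44400) - 23584*1/34493 = -4373/14800 - 23584/34493 = -499881089/510496400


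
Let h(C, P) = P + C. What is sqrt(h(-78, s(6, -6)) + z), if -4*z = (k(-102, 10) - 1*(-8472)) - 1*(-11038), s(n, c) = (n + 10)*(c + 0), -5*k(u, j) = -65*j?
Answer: 2*I*sqrt(1271) ≈ 71.302*I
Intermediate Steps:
k(u, j) = 13*j (k(u, j) = -(-13)*j = 13*j)
s(n, c) = c*(10 + n) (s(n, c) = (10 + n)*c = c*(10 + n))
h(C, P) = C + P
z = -4910 (z = -((13*10 - 1*(-8472)) - 1*(-11038))/4 = -((130 + 8472) + 11038)/4 = -(8602 + 11038)/4 = -1/4*19640 = -4910)
sqrt(h(-78, s(6, -6)) + z) = sqrt((-78 - 6*(10 + 6)) - 4910) = sqrt((-78 - 6*16) - 4910) = sqrt((-78 - 96) - 4910) = sqrt(-174 - 4910) = sqrt(-5084) = 2*I*sqrt(1271)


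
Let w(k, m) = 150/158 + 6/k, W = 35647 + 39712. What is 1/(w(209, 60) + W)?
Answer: 16511/1244268598 ≈ 1.3270e-5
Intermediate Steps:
W = 75359
w(k, m) = 75/79 + 6/k (w(k, m) = 150*(1/158) + 6/k = 75/79 + 6/k)
1/(w(209, 60) + W) = 1/((75/79 + 6/209) + 75359) = 1/(16149/16511 + 75359) = 1/(1244268598/16511) = 16511/1244268598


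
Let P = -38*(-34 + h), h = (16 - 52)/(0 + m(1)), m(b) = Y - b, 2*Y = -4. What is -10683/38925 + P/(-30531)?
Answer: -39855997/132046575 ≈ -0.30183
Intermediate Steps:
Y = -2 (Y = (½)*(-4) = -2)
m(b) = -2 - b
h = 12 (h = (16 - 52)/(0 + (-2 - 1*1)) = -36/(0 + (-2 - 1)) = -36/(0 - 3) = -36/(-3) = -36*(-⅓) = 12)
P = 836 (P = -38*(-34 + 12) = -38*(-22) = 836)
-10683/38925 + P/(-30531) = -10683/38925 + 836/(-30531) = -10683*1/38925 + 836*(-1/30531) = -1187/4325 - 836/30531 = -39855997/132046575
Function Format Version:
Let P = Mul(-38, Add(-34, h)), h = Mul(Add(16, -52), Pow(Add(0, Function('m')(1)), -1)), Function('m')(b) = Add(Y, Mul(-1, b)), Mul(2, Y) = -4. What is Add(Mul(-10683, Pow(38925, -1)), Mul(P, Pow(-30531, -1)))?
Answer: Rational(-39855997, 132046575) ≈ -0.30183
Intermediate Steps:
Y = -2 (Y = Mul(Rational(1, 2), -4) = -2)
Function('m')(b) = Add(-2, Mul(-1, b))
h = 12 (h = Mul(Add(16, -52), Pow(Add(0, Add(-2, Mul(-1, 1))), -1)) = Mul(-36, Pow(Add(0, Add(-2, -1)), -1)) = Mul(-36, Pow(Add(0, -3), -1)) = Mul(-36, Pow(-3, -1)) = Mul(-36, Rational(-1, 3)) = 12)
P = 836 (P = Mul(-38, Add(-34, 12)) = Mul(-38, -22) = 836)
Add(Mul(-10683, Pow(38925, -1)), Mul(P, Pow(-30531, -1))) = Add(Mul(-10683, Pow(38925, -1)), Mul(836, Pow(-30531, -1))) = Add(Mul(-10683, Rational(1, 38925)), Mul(836, Rational(-1, 30531))) = Add(Rational(-1187, 4325), Rational(-836, 30531)) = Rational(-39855997, 132046575)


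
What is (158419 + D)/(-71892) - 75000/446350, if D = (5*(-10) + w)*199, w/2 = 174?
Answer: -2051433367/641779884 ≈ -3.1965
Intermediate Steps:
w = 348 (w = 2*174 = 348)
D = 59302 (D = (5*(-10) + 348)*199 = (-50 + 348)*199 = 298*199 = 59302)
(158419 + D)/(-71892) - 75000/446350 = (158419 + 59302)/(-71892) - 75000/446350 = 217721*(-1/71892) - 75000*1/446350 = -217721/71892 - 1500/8927 = -2051433367/641779884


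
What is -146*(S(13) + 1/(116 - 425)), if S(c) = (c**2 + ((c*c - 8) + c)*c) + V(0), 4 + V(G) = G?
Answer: -109491532/309 ≈ -3.5434e+5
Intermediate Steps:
V(G) = -4 + G
S(c) = -4 + c**2 + c*(-8 + c + c**2) (S(c) = (c**2 + ((c*c - 8) + c)*c) + (-4 + 0) = (c**2 + ((c**2 - 8) + c)*c) - 4 = (c**2 + ((-8 + c**2) + c)*c) - 4 = (c**2 + (-8 + c + c**2)*c) - 4 = (c**2 + c*(-8 + c + c**2)) - 4 = -4 + c**2 + c*(-8 + c + c**2))
-146*(S(13) + 1/(116 - 425)) = -146*((-4 + 13**3 - 8*13 + 2*13**2) + 1/(116 - 425)) = -146*((-4 + 2197 - 104 + 2*169) + 1/(-309)) = -146*((-4 + 2197 - 104 + 338) - 1/309) = -146*(2427 - 1/309) = -146*749942/309 = -109491532/309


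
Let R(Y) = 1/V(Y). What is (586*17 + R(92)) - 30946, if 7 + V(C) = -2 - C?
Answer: -2119385/101 ≈ -20984.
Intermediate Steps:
V(C) = -9 - C (V(C) = -7 + (-2 - C) = -9 - C)
R(Y) = 1/(-9 - Y)
(586*17 + R(92)) - 30946 = (586*17 - 1/(9 + 92)) - 30946 = (9962 - 1/101) - 30946 = 1006161/101 - 30946 = -2119385/101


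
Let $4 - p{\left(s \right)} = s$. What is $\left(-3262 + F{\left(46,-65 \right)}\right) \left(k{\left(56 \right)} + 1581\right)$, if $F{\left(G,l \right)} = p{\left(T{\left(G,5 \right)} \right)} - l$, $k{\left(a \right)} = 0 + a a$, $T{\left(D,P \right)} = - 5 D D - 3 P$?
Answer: $34915234$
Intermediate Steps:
$T{\left(D,P \right)} = - 5 D^{2} - 3 P$
$p{\left(s \right)} = 4 - s$
$k{\left(a \right)} = a^{2}$ ($k{\left(a \right)} = 0 + a^{2} = a^{2}$)
$F{\left(G,l \right)} = 19 - l + 5 G^{2}$ ($F{\left(G,l \right)} = \left(4 - \left(- 5 G^{2} - 15\right)\right) - l = \left(4 - \left(-15 - 5 G^{2}\right)\right) - l = \left(4 + \left(15 + 5 G^{2}\right)\right) - l = \left(19 + 5 G^{2}\right) - l = 19 - l + 5 G^{2}$)
$\left(-3262 + F{\left(46,-65 \right)}\right) \left(k{\left(56 \right)} + 1581\right) = \left(-3262 + \left(19 - -65 + 5 \cdot 46^{2}\right)\right) \left(56^{2} + 1581\right) = \left(-3262 + \left(19 + 65 + 5 \cdot 2116\right)\right) \left(3136 + 1581\right) = \left(-3262 + \left(19 + 65 + 10580\right)\right) 4717 = \left(-3262 + 10664\right) 4717 = 7402 \cdot 4717 = 34915234$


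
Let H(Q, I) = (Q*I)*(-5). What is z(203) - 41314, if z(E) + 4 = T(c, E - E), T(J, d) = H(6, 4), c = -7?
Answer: -41438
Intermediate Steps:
H(Q, I) = -5*I*Q (H(Q, I) = (I*Q)*(-5) = -5*I*Q)
T(J, d) = -120 (T(J, d) = -5*4*6 = -120)
z(E) = -124 (z(E) = -4 - 120 = -124)
z(203) - 41314 = -124 - 41314 = -41438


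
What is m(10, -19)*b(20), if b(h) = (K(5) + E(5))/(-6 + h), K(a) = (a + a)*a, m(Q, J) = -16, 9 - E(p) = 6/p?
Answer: -2312/35 ≈ -66.057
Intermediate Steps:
E(p) = 9 - 6/p
K(a) = 2*a² (K(a) = (2*a)*a = 2*a²)
b(h) = 289/(5*(-6 + h)) (b(h) = (2*5² + (9 - 6/5))/(-6 + h) = (2*25 + (9 - 6*⅕))/(-6 + h) = (50 + (9 - 6/5))/(-6 + h) = (50 + 39/5)/(-6 + h) = 289/(5*(-6 + h)))
m(10, -19)*b(20) = -4624/(5*(-6 + 20)) = -4624/(5*14) = -16*289/70 = -2312/35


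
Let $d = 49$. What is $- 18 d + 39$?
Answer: $-843$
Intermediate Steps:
$- 18 d + 39 = \left(-18\right) 49 + 39 = -882 + 39 = -843$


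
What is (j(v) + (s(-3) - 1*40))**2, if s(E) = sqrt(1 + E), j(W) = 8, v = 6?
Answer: (32 - I*sqrt(2))**2 ≈ 1022.0 - 90.51*I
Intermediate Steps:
(j(v) + (s(-3) - 1*40))**2 = (8 + (sqrt(1 - 3) - 1*40))**2 = (8 + (sqrt(-2) - 40))**2 = (8 + (I*sqrt(2) - 40))**2 = (8 + (-40 + I*sqrt(2)))**2 = (-32 + I*sqrt(2))**2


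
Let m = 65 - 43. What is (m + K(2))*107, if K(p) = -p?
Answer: 2140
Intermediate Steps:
m = 22
(m + K(2))*107 = (22 - 1*2)*107 = (22 - 2)*107 = 20*107 = 2140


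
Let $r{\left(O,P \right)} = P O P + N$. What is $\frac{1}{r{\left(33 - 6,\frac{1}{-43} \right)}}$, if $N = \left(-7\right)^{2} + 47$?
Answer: $\frac{1849}{177531} \approx 0.010415$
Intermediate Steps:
$N = 96$ ($N = 49 + 47 = 96$)
$r{\left(O,P \right)} = 96 + O P^{2}$ ($r{\left(O,P \right)} = P O P + 96 = O P P + 96 = O P^{2} + 96 = 96 + O P^{2}$)
$\frac{1}{r{\left(33 - 6,\frac{1}{-43} \right)}} = \frac{1}{96 + \left(33 - 6\right) \left(\frac{1}{-43}\right)^{2}} = \frac{1}{96 + 27 \left(- \frac{1}{43}\right)^{2}} = \frac{1}{96 + 27 \cdot \frac{1}{1849}} = \frac{1}{96 + \frac{27}{1849}} = \frac{1}{\frac{177531}{1849}} = \frac{1849}{177531}$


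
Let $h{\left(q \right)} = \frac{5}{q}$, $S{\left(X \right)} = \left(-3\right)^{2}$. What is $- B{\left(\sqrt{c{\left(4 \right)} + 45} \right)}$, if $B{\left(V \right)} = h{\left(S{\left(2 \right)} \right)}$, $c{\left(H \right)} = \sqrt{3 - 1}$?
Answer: $- \frac{5}{9} \approx -0.55556$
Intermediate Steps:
$S{\left(X \right)} = 9$
$c{\left(H \right)} = \sqrt{2}$
$B{\left(V \right)} = \frac{5}{9}$
$- B{\left(\sqrt{c{\left(4 \right)} + 45} \right)} = \left(-1\right) \frac{5}{9} = - \frac{5}{9}$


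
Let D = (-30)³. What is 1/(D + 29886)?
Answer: 1/2886 ≈ 0.00034650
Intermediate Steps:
D = -27000
1/(D + 29886) = 1/(-27000 + 29886) = 1/2886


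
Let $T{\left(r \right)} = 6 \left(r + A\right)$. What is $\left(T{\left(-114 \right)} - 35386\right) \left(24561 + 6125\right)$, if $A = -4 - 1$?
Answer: $-1107764600$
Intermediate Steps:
$A = -5$ ($A = -4 - 1 = -5$)
$T{\left(r \right)} = -30 + 6 r$ ($T{\left(r \right)} = 6 \left(r - 5\right) = 6 \left(-5 + r\right) = -30 + 6 r$)
$\left(T{\left(-114 \right)} - 35386\right) \left(24561 + 6125\right) = \left(\left(-30 + 6 \left(-114\right)\right) - 35386\right) \left(24561 + 6125\right) = \left(\left(-30 - 684\right) - 35386\right) 30686 = \left(-714 - 35386\right) 30686 = \left(-36100\right) 30686 = -1107764600$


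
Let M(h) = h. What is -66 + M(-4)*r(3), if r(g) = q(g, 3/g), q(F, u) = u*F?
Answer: -78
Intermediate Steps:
q(F, u) = F*u
r(g) = 3 (r(g) = g*(3/g) = 3)
-66 + M(-4)*r(3) = -66 - 4*3 = -66 - 12 = -78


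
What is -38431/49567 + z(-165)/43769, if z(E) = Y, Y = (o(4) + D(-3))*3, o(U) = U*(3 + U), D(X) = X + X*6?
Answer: -1681045532/2169498023 ≈ -0.77485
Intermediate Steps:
D(X) = 7*X (D(X) = X + 6*X = 7*X)
Y = 21 (Y = (4*(3 + 4) + 7*(-3))*3 = (4*7 - 21)*3 = (28 - 21)*3 = 7*3 = 21)
z(E) = 21
-38431/49567 + z(-165)/43769 = -38431/49567 + 21/43769 = -1681045532/2169498023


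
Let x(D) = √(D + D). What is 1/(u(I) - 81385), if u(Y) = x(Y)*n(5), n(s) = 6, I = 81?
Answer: -81385/6623512393 - 54*√2/6623512393 ≈ -1.2299e-5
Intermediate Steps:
x(D) = √2*√D (x(D) = √(2*D) = √2*√D)
u(Y) = 6*√2*√Y (u(Y) = (√2*√Y)*6 = 6*√2*√Y)
1/(u(I) - 81385) = 1/(6*√2*√81 - 81385) = 1/(6*√2*9 - 81385) = 1/(54*√2 - 81385) = 1/(-81385 + 54*√2)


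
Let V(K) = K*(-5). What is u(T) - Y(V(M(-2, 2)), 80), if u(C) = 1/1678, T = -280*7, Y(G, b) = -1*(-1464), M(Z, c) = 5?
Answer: -2456591/1678 ≈ -1464.0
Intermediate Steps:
V(K) = -5*K
Y(G, b) = 1464
T = -1960
u(C) = 1/1678
u(T) - Y(V(M(-2, 2)), 80) = 1/1678 - 1*1464 = 1/1678 - 1464 = -2456591/1678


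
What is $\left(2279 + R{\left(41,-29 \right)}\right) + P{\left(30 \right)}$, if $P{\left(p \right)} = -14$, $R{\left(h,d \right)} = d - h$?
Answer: $2195$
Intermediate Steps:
$\left(2279 + R{\left(41,-29 \right)}\right) + P{\left(30 \right)} = \left(2279 - 70\right) - 14 = 2209 - 14 = 2195$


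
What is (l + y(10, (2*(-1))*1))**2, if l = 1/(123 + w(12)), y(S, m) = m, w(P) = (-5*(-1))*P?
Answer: 133225/33489 ≈ 3.9782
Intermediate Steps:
w(P) = 5*P
l = 1/183 (l = 1/(123 + 5*12) = 1/(123 + 60) = 1/183 ≈ 0.0054645)
(l + y(10, (2*(-1))*1))**2 = (1/183 + (2*(-1))*1)**2 = (1/183 - 2*1)**2 = (1/183 - 2)**2 = (-365/183)**2 = 133225/33489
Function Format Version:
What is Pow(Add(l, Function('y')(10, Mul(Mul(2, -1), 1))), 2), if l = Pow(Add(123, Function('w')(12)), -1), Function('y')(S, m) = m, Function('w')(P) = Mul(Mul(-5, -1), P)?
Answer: Rational(133225, 33489) ≈ 3.9782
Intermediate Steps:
Function('w')(P) = Mul(5, P)
l = Rational(1, 183) (l = Pow(Add(123, Mul(5, 12)), -1) = Pow(Add(123, 60), -1) = Pow(183, -1) = Rational(1, 183) ≈ 0.0054645)
Pow(Add(l, Function('y')(10, Mul(Mul(2, -1), 1))), 2) = Pow(Add(Rational(1, 183), Mul(Mul(2, -1), 1)), 2) = Pow(Add(Rational(1, 183), Mul(-2, 1)), 2) = Pow(Add(Rational(1, 183), -2), 2) = Pow(Rational(-365, 183), 2) = Rational(133225, 33489)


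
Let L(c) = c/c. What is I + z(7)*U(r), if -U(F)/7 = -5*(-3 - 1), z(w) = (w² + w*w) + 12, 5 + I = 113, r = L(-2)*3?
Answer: -15292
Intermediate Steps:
L(c) = 1
r = 3 (r = 1*3 = 3)
I = 108 (I = -5 + 113 = 108)
z(w) = 12 + 2*w² (z(w) = (w² + w²) + 12 = 2*w² + 12 = 12 + 2*w²)
U(F) = -140 (U(F) = -(-35)*(-3 - 1) = -(-35)*(-4) = -7*20 = -140)
I + z(7)*U(r) = 108 + (12 + 2*7²)*(-140) = 108 + (12 + 2*49)*(-140) = 108 + (12 + 98)*(-140) = 108 + 110*(-140) = 108 - 15400 = -15292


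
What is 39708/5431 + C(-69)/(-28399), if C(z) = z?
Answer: 1128042231/154234969 ≈ 7.3138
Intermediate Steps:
39708/5431 + C(-69)/(-28399) = 39708/5431 - 69/(-28399) = 39708*(1/5431) - 69*(-1/28399) = 39708/5431 + 69/28399 = 1128042231/154234969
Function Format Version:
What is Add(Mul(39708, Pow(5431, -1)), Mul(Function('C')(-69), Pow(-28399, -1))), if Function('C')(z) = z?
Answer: Rational(1128042231, 154234969) ≈ 7.3138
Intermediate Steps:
Add(Mul(39708, Pow(5431, -1)), Mul(Function('C')(-69), Pow(-28399, -1))) = Add(Mul(39708, Pow(5431, -1)), Mul(-69, Pow(-28399, -1))) = Add(Mul(39708, Rational(1, 5431)), Mul(-69, Rational(-1, 28399))) = Add(Rational(39708, 5431), Rational(69, 28399)) = Rational(1128042231, 154234969)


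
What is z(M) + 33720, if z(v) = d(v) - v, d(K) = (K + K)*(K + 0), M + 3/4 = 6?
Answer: 270159/8 ≈ 33770.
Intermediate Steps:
M = 21/4 (M = -¾ + 6 = 21/4 ≈ 5.2500)
d(K) = 2*K² (d(K) = (2*K)*K = 2*K²)
z(v) = -v + 2*v² (z(v) = 2*v² - v = -v + 2*v²)
z(M) + 33720 = 21*(-1 + 2*(21/4))/4 + 33720 = 21*(-1 + 21/2)/4 + 33720 = (21/4)*(19/2) + 33720 = 399/8 + 33720 = 270159/8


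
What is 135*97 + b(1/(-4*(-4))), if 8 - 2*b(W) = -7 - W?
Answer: 419281/32 ≈ 13103.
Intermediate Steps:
b(W) = 15/2 + W/2 (b(W) = 4 - (-7 - W)/2 = 4 + (7/2 + W/2) = 15/2 + W/2)
135*97 + b(1/(-4*(-4))) = 135*97 + (15/2 + 1/(2*((-4*(-4))))) = 13095 + (15/2 + (1/2)/16) = 13095 + (15/2 + (1/2)*(1/16)) = 13095 + (15/2 + 1/32) = 13095 + 241/32 = 419281/32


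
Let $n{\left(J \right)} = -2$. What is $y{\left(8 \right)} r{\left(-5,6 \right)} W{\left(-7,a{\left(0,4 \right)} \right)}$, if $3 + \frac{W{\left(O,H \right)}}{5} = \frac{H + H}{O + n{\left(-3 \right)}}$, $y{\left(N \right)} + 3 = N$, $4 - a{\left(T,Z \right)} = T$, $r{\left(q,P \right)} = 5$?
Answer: $- \frac{4375}{9} \approx -486.11$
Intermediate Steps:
$a{\left(T,Z \right)} = 4 - T$
$y{\left(N \right)} = -3 + N$
$W{\left(O,H \right)} = -15 + \frac{10 H}{-2 + O}$ ($W{\left(O,H \right)} = -15 + 5 \frac{H + H}{O - 2} = -15 + 5 \frac{2 H}{-2 + O} = -15 + \frac{10 H}{-2 + O}$)
$y{\left(8 \right)} r{\left(-5,6 \right)} W{\left(-7,a{\left(0,4 \right)} \right)} = \left(-3 + 8\right) 5 \frac{5 \left(6 - -21 + 2 \left(4 - 0\right)\right)}{-2 - 7} = 5 \cdot 5 \frac{5 \left(6 + 21 + 2 \left(4 + 0\right)\right)}{-9} = 25 \cdot 5 \left(- \frac{1}{9}\right) \left(6 + 21 + 2 \cdot 4\right) = 25 \cdot 5 \left(- \frac{1}{9}\right) \left(6 + 21 + 8\right) = 25 \cdot 5 \left(- \frac{1}{9}\right) 35 = 25 \left(- \frac{175}{9}\right) = - \frac{4375}{9}$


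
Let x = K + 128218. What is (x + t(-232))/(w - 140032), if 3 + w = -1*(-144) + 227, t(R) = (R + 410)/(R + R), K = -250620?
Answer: 28397353/32402048 ≈ 0.87641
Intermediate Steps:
t(R) = (410 + R)/(2*R) (t(R) = (410 + R)/((2*R)) = (410 + R)*(1/(2*R)) = (410 + R)/(2*R))
x = -122402 (x = -250620 + 128218 = -122402)
w = 368 (w = -3 + (-1*(-144) + 227) = -3 + (144 + 227) = -3 + 371 = 368)
(x + t(-232))/(w - 140032) = (-122402 + (1/2)*(410 - 232)/(-232))/(368 - 140032) = (-122402 + (1/2)*(-1/232)*178)/(-139664) = (-122402 - 89/232)*(-1/139664) = -28397353/232*(-1/139664) = 28397353/32402048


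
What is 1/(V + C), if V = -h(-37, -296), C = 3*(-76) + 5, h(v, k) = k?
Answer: 1/73 ≈ 0.013699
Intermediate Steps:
C = -223 (C = -228 + 5 = -223)
V = 296 (V = -1*(-296) = 296)
1/(V + C) = 1/(296 - 223) = 1/73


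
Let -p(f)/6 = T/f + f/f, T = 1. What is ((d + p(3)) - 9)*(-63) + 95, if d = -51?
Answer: 4379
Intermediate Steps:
p(f) = -6 - 6/f (p(f) = -6*(1/f + f/f) = -6*(1/f + 1) = -6*(1 + 1/f) = -6 - 6/f)
((d + p(3)) - 9)*(-63) + 95 = ((-51 + (-6 - 6/3)) - 9)*(-63) + 95 = ((-51 + (-6 - 6*⅓)) - 9)*(-63) + 95 = ((-51 + (-6 - 2)) - 9)*(-63) + 95 = ((-51 - 8) - 9)*(-63) + 95 = (-59 - 9)*(-63) + 95 = -68*(-63) + 95 = 4284 + 95 = 4379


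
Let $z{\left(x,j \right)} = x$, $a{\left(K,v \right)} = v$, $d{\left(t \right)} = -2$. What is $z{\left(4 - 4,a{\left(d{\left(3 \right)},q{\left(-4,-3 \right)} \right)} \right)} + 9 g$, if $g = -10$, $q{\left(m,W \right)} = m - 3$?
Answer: $-90$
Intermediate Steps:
$q{\left(m,W \right)} = -3 + m$
$z{\left(4 - 4,a{\left(d{\left(3 \right)},q{\left(-4,-3 \right)} \right)} \right)} + 9 g = \left(4 - 4\right) + 9 \left(-10\right) = 0 - 90 = -90$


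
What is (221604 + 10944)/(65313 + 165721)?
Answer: 116274/115517 ≈ 1.0066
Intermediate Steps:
(221604 + 10944)/(65313 + 165721) = 232548/231034 = 232548*(1/231034) = 116274/115517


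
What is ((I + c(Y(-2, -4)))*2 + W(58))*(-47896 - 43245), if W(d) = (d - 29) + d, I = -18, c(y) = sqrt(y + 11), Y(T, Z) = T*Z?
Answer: -4648191 - 182282*sqrt(19) ≈ -5.4427e+6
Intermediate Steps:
c(y) = sqrt(11 + y)
W(d) = -29 + 2*d (W(d) = (-29 + d) + d = -29 + 2*d)
((I + c(Y(-2, -4)))*2 + W(58))*(-47896 - 43245) = ((-18 + sqrt(11 - 2*(-4)))*2 + (-29 + 2*58))*(-47896 - 43245) = ((-18 + sqrt(11 + 8))*2 + (-29 + 116))*(-91141) = ((-18 + sqrt(19))*2 + 87)*(-91141) = ((-36 + 2*sqrt(19)) + 87)*(-91141) = (51 + 2*sqrt(19))*(-91141) = -4648191 - 182282*sqrt(19)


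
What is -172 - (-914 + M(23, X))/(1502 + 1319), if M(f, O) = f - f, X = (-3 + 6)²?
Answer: -484298/2821 ≈ -171.68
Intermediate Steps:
X = 9 (X = 3² = 9)
M(f, O) = 0
-172 - (-914 + M(23, X))/(1502 + 1319) = -172 - (-914 + 0)/(1502 + 1319) = -172 - (-914)/2821 = -172 - 1*(-914/2821) = -172 + 914/2821 = -484298/2821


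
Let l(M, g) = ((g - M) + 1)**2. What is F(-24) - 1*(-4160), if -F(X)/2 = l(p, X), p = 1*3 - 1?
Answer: 2910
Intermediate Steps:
p = 2 (p = 3 - 1 = 2)
l(M, g) = (1 + g - M)**2
F(X) = -2*(-1 + X)**2 (F(X) = -2*(1 + X - 1*2)**2 = -2*(1 + X - 2)**2 = -2*(-1 + X)**2)
F(-24) - 1*(-4160) = -2*(-1 - 24)**2 - 1*(-4160) = -2*(-25)**2 + 4160 = -2*625 + 4160 = -1250 + 4160 = 2910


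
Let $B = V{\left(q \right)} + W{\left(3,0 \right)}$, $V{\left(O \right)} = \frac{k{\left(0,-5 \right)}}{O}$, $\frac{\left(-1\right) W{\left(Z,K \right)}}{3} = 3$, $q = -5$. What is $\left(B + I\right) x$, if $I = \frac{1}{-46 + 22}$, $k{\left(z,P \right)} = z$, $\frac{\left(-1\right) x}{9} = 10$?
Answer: $\frac{3255}{4} \approx 813.75$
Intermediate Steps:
$x = -90$ ($x = \left(-9\right) 10 = -90$)
$W{\left(Z,K \right)} = -9$ ($W{\left(Z,K \right)} = \left(-3\right) 3 = -9$)
$V{\left(O \right)} = 0$ ($V{\left(O \right)} = \frac{0}{O} = 0$)
$I = - \frac{1}{24}$ ($I = \frac{1}{-24} = - \frac{1}{24} \approx -0.041667$)
$B = -9$ ($B = 0 - 9 = -9$)
$\left(B + I\right) x = \left(-9 - \frac{1}{24}\right) \left(-90\right) = \left(- \frac{217}{24}\right) \left(-90\right) = \frac{3255}{4}$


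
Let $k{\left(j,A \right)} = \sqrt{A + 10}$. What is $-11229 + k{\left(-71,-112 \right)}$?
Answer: $-11229 + i \sqrt{102} \approx -11229.0 + 10.1 i$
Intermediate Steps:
$k{\left(j,A \right)} = \sqrt{10 + A}$
$-11229 + k{\left(-71,-112 \right)} = -11229 + \sqrt{10 - 112} = -11229 + \sqrt{-102} = -11229 + i \sqrt{102}$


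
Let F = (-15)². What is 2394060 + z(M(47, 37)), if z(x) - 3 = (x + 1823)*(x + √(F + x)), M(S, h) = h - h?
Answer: 2421408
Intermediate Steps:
F = 225
M(S, h) = 0
z(x) = 3 + (1823 + x)*(x + √(225 + x)) (z(x) = 3 + (x + 1823)*(x + √(225 + x)) = 3 + (1823 + x)*(x + √(225 + x)))
2394060 + z(M(47, 37)) = 2394060 + (3 + 0² + 1823*0 + 1823*√(225 + 0) + 0*√(225 + 0)) = 2394060 + (3 + 0 + 0 + 1823*√225 + 0*√225) = 2394060 + (3 + 0 + 0 + 1823*15 + 0*15) = 2394060 + (3 + 0 + 0 + 27345 + 0) = 2394060 + 27348 = 2421408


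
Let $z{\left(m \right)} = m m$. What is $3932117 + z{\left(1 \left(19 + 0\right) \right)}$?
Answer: $3932478$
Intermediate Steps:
$z{\left(m \right)} = m^{2}$
$3932117 + z{\left(1 \left(19 + 0\right) \right)} = 3932117 + \left(1 \left(19 + 0\right)\right)^{2} = 3932117 + \left(1 \cdot 19\right)^{2} = 3932117 + 19^{2} = 3932117 + 361 = 3932478$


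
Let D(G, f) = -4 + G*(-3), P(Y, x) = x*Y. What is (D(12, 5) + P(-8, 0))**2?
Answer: 1600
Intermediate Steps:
P(Y, x) = Y*x
D(G, f) = -4 - 3*G
(D(12, 5) + P(-8, 0))**2 = ((-4 - 3*12) - 8*0)**2 = ((-4 - 36) + 0)**2 = (-40 + 0)**2 = (-40)**2 = 1600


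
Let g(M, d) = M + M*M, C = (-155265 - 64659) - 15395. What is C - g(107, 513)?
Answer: -246875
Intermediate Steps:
C = -235319 (C = -219924 - 15395 = -235319)
g(M, d) = M + M²
C - g(107, 513) = -235319 - 107*(1 + 107) = -235319 - 107*108 = -235319 - 1*11556 = -235319 - 11556 = -246875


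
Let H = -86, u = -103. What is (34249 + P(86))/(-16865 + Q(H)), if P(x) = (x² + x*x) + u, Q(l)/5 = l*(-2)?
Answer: -48938/16005 ≈ -3.0577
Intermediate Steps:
Q(l) = -10*l (Q(l) = 5*(l*(-2)) = 5*(-2*l) = -10*l)
P(x) = -103 + 2*x² (P(x) = (x² + x*x) - 103 = (x² + x²) - 103 = 2*x² - 103 = -103 + 2*x²)
(34249 + P(86))/(-16865 + Q(H)) = (34249 + (-103 + 2*86²))/(-16865 - 10*(-86)) = (34249 + (-103 + 2*7396))/(-16865 + 860) = (34249 + (-103 + 14792))/(-16005) = (34249 + 14689)*(-1/16005) = 48938*(-1/16005) = -48938/16005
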